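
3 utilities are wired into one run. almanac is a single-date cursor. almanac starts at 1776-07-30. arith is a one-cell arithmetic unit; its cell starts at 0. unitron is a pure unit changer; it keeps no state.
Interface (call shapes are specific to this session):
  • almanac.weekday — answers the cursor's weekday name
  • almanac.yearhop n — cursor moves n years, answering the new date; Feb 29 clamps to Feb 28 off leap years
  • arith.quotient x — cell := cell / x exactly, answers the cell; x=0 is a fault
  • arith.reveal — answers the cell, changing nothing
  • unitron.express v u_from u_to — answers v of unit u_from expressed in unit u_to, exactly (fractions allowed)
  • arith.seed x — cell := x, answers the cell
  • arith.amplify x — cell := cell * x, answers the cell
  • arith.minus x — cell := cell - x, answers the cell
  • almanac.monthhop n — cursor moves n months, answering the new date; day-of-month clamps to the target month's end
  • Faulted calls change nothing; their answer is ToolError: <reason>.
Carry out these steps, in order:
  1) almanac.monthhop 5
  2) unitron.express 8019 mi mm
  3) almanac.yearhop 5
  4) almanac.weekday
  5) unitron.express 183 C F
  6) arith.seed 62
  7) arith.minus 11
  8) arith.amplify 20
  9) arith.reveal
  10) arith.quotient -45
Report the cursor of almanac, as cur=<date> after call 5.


Answer: cur=1781-12-30

Derivation:
I call almanac.monthhop with n='5', and get 1776-12-30.
I run unitron.express with v='8019', u_from='mi', u_to='mm': 12905329536.
Then almanac.yearhop with n='5', — result: 1781-12-30.
Next I call almanac.weekday(), yielding Sunday.
Using unitron.express with v='183', u_from='C', u_to='F': 1807/5.
I run arith.seed with x='62', — result: 62.
Then arith.minus with x='11', giving 51.
I try arith.amplify with x='20', — result: 1020.
I use arith.reveal, and get 1020.
I use arith.quotient with x='-45', and see -68/3.


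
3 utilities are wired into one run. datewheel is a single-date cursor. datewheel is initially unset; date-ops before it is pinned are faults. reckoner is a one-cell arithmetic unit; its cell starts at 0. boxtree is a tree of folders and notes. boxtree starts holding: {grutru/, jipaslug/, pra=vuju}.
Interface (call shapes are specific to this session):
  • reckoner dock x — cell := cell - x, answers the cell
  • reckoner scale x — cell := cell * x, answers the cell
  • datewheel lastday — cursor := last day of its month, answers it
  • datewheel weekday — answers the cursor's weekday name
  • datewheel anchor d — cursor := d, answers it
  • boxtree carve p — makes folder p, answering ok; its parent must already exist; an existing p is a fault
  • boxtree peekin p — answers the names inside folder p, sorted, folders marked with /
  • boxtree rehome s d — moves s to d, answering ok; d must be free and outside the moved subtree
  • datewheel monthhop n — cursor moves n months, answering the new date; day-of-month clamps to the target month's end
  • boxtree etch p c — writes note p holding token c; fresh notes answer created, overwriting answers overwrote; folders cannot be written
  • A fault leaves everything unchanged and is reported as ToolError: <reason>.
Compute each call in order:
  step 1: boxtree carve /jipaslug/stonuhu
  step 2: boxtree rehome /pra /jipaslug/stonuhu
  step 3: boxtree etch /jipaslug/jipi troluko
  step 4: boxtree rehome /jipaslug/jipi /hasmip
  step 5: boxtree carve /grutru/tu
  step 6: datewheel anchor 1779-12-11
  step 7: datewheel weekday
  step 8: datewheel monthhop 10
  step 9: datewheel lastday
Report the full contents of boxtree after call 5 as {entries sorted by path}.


Answer: {grutru/, grutru/tu/, hasmip=troluko, jipaslug/, jipaslug/stonuhu/, pra=vuju}

Derivation:
Step: boxtree carve[/jipaslug/stonuhu]
Result: ok
Step: boxtree rehome[/pra; /jipaslug/stonuhu]
Result: ToolError: exists
Step: boxtree etch[/jipaslug/jipi; troluko]
Result: created
Step: boxtree rehome[/jipaslug/jipi; /hasmip]
Result: ok
Step: boxtree carve[/grutru/tu]
Result: ok
Step: datewheel anchor[1779-12-11]
Result: 1779-12-11
Step: datewheel weekday[]
Result: Saturday
Step: datewheel monthhop[10]
Result: 1780-10-11
Step: datewheel lastday[]
Result: 1780-10-31


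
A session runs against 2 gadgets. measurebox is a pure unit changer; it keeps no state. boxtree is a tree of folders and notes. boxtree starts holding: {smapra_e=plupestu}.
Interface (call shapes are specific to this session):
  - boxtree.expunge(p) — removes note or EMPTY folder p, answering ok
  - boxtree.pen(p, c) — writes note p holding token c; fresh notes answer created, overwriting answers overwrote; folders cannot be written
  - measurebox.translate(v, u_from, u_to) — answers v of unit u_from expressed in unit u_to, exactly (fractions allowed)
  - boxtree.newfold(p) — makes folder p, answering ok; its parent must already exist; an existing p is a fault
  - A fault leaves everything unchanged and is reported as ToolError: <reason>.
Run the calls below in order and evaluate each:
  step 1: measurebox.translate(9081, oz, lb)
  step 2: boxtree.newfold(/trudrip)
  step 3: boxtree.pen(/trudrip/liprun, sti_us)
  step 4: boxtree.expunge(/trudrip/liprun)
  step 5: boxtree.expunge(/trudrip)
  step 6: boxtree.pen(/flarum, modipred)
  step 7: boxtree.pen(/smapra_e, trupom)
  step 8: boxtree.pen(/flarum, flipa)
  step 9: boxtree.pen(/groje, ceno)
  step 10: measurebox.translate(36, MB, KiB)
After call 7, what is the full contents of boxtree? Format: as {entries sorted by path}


Using measurebox.translate on v='9081', u_from='oz', u_to='lb', and see 9081/16.
I run boxtree.newfold on p='/trudrip', giving ok.
Using boxtree.pen on p='/trudrip/liprun', c='sti_us', and see created.
I try boxtree.expunge on p='/trudrip/liprun', and observe ok.
I call boxtree.expunge on p='/trudrip', and observe ok.
Invoking boxtree.pen on p='/flarum', c='modipred', and see created.
I try boxtree.pen on p='/smapra_e', c='trupom': overwrote.
I run boxtree.pen on p='/flarum', c='flipa', and get overwrote.
Calling boxtree.pen on p='/groje', c='ceno', and see created.
I call measurebox.translate on v='36', u_from='MB', u_to='KiB', giving 140625/4.

Answer: {flarum=modipred, smapra_e=trupom}


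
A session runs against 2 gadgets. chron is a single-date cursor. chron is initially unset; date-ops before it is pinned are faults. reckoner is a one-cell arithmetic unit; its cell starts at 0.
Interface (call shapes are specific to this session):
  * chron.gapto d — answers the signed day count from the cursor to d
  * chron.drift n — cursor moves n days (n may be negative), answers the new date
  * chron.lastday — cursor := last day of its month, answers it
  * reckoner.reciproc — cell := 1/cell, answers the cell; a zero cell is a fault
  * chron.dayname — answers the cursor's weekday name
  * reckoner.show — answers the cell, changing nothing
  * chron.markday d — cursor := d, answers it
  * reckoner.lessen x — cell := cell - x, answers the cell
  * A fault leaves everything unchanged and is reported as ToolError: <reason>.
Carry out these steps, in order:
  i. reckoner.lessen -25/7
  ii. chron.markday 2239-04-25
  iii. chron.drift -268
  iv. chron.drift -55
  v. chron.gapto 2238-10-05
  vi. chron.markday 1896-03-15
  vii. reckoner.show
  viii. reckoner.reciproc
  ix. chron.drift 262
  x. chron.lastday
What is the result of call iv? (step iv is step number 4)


I invoke lessen with x: -25/7, giving 25/7.
I call markday with d: 2239-04-25, and get 2239-04-25.
Calling drift with n: -268, and see 2238-07-31.
Using drift with n: -55, and see 2238-06-06.
Calling gapto with d: 2238-10-05, and observe 121.
Then markday with d: 1896-03-15: 1896-03-15.
Invoking show, and observe 25/7.
I invoke reciproc(), and see 7/25.
Then drift with n: 262, and see 1896-12-02.
Now I run lastday(), — result: 1896-12-31.

Answer: 2238-06-06


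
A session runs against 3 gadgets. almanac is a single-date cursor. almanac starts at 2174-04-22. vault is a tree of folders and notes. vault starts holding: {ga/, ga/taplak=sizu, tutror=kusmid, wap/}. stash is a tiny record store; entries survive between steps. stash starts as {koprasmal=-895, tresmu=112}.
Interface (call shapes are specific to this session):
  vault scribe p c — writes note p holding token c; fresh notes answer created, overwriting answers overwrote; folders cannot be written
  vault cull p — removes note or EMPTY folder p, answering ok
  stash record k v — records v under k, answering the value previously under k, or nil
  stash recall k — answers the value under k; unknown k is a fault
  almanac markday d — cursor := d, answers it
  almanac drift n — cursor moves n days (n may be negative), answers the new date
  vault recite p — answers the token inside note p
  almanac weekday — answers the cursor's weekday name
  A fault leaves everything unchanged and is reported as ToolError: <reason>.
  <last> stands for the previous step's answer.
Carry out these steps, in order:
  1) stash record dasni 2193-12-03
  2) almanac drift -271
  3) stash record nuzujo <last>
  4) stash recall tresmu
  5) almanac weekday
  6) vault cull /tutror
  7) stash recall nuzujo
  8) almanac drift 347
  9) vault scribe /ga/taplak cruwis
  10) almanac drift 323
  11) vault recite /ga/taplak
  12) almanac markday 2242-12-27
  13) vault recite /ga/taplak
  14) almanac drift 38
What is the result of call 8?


Answer: 2174-07-07

Derivation:
;; 1. stash record(k='dasni', v='2193-12-03') == nil
;; 2. almanac drift(n='-271') == 2173-07-25
;; 3. stash record(k='nuzujo', v='<last>') == nil
;; 4. stash recall(k='tresmu') == 112
;; 5. almanac weekday() == Sunday
;; 6. vault cull(p='/tutror') == ok
;; 7. stash recall(k='nuzujo') == 2173-07-25
;; 8. almanac drift(n='347') == 2174-07-07
;; 9. vault scribe(p='/ga/taplak', c='cruwis') == overwrote
;; 10. almanac drift(n='323') == 2175-05-26
;; 11. vault recite(p='/ga/taplak') == cruwis
;; 12. almanac markday(d='2242-12-27') == 2242-12-27
;; 13. vault recite(p='/ga/taplak') == cruwis
;; 14. almanac drift(n='38') == 2243-02-03


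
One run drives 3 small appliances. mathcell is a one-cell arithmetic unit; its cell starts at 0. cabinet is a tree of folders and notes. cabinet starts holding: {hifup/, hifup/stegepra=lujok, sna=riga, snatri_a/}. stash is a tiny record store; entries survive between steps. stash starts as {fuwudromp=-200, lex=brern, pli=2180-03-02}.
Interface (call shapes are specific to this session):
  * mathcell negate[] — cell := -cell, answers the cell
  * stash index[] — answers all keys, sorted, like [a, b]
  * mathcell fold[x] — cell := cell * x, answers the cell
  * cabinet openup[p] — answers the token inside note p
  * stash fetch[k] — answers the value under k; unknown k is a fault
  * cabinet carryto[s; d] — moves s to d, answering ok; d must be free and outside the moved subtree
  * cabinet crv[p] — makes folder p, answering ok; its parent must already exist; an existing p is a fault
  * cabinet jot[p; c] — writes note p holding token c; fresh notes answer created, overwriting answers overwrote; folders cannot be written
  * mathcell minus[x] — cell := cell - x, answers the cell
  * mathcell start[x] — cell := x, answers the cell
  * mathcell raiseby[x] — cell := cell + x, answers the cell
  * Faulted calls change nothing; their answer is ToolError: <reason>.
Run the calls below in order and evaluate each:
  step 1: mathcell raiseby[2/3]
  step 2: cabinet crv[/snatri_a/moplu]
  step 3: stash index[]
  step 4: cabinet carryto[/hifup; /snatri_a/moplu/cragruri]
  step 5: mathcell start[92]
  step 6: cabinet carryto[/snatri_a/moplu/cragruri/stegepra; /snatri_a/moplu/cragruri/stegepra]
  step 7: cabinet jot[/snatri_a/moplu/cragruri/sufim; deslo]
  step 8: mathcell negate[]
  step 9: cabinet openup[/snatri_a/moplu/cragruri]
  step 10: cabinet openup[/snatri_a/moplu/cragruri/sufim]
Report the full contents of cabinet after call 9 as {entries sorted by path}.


CALL mathcell raiseby[2/3]
RET  2/3
CALL cabinet crv[/snatri_a/moplu]
RET  ok
CALL stash index[]
RET  [fuwudromp, lex, pli]
CALL cabinet carryto[/hifup; /snatri_a/moplu/cragruri]
RET  ok
CALL mathcell start[92]
RET  92
CALL cabinet carryto[/snatri_a/moplu/cragruri/stegepra; /snatri_a/moplu/cragruri/stegepra]
RET  ToolError: exists
CALL cabinet jot[/snatri_a/moplu/cragruri/sufim; deslo]
RET  created
CALL mathcell negate[]
RET  -92
CALL cabinet openup[/snatri_a/moplu/cragruri]
RET  ToolError: is a directory
CALL cabinet openup[/snatri_a/moplu/cragruri/sufim]
RET  deslo

Answer: {sna=riga, snatri_a/, snatri_a/moplu/, snatri_a/moplu/cragruri/, snatri_a/moplu/cragruri/stegepra=lujok, snatri_a/moplu/cragruri/sufim=deslo}


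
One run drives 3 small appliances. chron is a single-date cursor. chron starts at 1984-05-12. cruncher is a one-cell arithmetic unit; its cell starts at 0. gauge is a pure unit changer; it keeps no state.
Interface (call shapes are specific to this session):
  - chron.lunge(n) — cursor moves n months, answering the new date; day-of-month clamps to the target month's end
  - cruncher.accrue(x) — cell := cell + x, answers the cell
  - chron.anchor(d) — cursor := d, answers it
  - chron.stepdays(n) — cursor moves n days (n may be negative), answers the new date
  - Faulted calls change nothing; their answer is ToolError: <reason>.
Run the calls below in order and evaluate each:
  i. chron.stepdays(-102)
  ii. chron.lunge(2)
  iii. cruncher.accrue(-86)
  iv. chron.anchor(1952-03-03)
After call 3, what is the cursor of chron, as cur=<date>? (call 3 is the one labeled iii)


Answer: cur=1984-03-31

Derivation:
I invoke chron.stepdays(-102): 1984-01-31.
I use chron.lunge(2): 1984-03-31.
I try cruncher.accrue(-86), yielding -86.
Using chron.anchor(1952-03-03), and observe 1952-03-03.


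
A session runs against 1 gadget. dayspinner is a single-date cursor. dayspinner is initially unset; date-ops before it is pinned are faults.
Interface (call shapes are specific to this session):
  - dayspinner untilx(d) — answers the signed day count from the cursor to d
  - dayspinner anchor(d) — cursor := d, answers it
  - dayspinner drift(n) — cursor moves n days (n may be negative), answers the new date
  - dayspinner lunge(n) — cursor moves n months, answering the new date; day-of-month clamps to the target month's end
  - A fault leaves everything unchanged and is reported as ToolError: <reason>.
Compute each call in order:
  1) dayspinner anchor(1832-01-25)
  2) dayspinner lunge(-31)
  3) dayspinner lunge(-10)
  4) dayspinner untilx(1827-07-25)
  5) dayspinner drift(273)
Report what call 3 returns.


Answer: 1828-08-25

Derivation:
·→ dayspinner anchor(d: 1832-01-25)
·← 1832-01-25
·→ dayspinner lunge(n: -31)
·← 1829-06-25
·→ dayspinner lunge(n: -10)
·← 1828-08-25
·→ dayspinner untilx(d: 1827-07-25)
·← -397
·→ dayspinner drift(n: 273)
·← 1829-05-25


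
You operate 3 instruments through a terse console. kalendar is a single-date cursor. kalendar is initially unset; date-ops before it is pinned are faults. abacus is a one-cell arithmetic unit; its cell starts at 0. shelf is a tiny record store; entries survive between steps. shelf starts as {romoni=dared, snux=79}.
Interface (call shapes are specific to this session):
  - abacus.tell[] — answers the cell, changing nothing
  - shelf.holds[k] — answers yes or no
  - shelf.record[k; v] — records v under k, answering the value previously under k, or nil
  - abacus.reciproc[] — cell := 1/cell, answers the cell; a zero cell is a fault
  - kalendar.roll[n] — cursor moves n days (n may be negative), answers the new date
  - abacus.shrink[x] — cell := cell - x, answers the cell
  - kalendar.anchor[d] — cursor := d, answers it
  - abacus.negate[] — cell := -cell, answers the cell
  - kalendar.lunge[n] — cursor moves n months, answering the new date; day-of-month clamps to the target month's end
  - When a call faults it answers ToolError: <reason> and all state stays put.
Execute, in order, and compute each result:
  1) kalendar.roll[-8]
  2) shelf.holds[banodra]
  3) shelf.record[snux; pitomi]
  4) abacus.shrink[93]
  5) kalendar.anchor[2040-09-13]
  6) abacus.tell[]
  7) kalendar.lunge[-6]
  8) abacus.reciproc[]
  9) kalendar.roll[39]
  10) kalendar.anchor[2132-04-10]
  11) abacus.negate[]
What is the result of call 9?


[in] kalendar.roll -8
  ToolError: no date set
[in] shelf.holds banodra
  no
[in] shelf.record snux pitomi
  79
[in] abacus.shrink 93
  -93
[in] kalendar.anchor 2040-09-13
  2040-09-13
[in] abacus.tell
  -93
[in] kalendar.lunge -6
  2040-03-13
[in] abacus.reciproc
  -1/93
[in] kalendar.roll 39
  2040-04-21
[in] kalendar.anchor 2132-04-10
  2132-04-10
[in] abacus.negate
  1/93

Answer: 2040-04-21


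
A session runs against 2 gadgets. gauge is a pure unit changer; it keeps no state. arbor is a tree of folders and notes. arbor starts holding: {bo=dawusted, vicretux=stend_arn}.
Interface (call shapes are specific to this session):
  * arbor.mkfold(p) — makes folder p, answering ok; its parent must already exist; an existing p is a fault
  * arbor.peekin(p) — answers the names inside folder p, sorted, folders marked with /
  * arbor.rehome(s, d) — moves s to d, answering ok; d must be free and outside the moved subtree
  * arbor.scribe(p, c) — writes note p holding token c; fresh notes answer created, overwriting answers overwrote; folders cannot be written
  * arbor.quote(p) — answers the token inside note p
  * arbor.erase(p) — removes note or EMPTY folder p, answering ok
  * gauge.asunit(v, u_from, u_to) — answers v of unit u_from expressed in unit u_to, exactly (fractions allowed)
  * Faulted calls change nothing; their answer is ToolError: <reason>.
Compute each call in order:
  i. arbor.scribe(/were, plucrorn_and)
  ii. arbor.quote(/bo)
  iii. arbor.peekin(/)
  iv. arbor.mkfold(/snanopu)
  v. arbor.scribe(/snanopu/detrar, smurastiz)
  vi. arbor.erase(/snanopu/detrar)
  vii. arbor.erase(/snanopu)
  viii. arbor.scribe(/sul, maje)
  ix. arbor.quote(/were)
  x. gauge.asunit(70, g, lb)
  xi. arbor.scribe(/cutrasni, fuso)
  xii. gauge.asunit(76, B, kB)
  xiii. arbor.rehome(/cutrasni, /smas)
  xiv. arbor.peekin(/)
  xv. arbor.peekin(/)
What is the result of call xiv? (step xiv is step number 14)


Answer: [bo, smas, sul, vicretux, were]

Derivation:
CALL arbor.scribe[p=/were; c=plucrorn_and]
RET  created
CALL arbor.quote[p=/bo]
RET  dawusted
CALL arbor.peekin[p=/]
RET  [bo, vicretux, were]
CALL arbor.mkfold[p=/snanopu]
RET  ok
CALL arbor.scribe[p=/snanopu/detrar; c=smurastiz]
RET  created
CALL arbor.erase[p=/snanopu/detrar]
RET  ok
CALL arbor.erase[p=/snanopu]
RET  ok
CALL arbor.scribe[p=/sul; c=maje]
RET  created
CALL arbor.quote[p=/were]
RET  plucrorn_and
CALL gauge.asunit[v=70; u_from=g; u_to=lb]
RET  1000000/6479891
CALL arbor.scribe[p=/cutrasni; c=fuso]
RET  created
CALL gauge.asunit[v=76; u_from=B; u_to=kB]
RET  19/250
CALL arbor.rehome[s=/cutrasni; d=/smas]
RET  ok
CALL arbor.peekin[p=/]
RET  [bo, smas, sul, vicretux, were]
CALL arbor.peekin[p=/]
RET  [bo, smas, sul, vicretux, were]


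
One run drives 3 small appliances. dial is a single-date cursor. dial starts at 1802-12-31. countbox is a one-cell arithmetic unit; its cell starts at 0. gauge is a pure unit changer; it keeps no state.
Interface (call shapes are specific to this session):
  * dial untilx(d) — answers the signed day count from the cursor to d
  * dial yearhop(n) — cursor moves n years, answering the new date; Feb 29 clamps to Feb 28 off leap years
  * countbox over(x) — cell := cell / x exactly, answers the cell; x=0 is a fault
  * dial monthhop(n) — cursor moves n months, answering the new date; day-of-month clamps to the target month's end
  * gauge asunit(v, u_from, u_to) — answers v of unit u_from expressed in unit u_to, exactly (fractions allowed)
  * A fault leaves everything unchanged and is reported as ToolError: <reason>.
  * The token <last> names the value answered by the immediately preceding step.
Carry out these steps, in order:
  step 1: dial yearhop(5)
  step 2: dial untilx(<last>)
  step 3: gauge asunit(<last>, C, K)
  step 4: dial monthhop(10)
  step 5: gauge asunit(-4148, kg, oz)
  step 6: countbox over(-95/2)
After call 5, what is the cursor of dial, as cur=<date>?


>>> dial yearhop 5
  1807-12-31
>>> dial untilx <last>
  0
>>> gauge asunit <last> C K
  5463/20
>>> dial monthhop 10
  1808-10-31
>>> gauge asunit -4148 kg oz
  -6636800000000/45359237
>>> countbox over -95/2
  0

Answer: cur=1808-10-31


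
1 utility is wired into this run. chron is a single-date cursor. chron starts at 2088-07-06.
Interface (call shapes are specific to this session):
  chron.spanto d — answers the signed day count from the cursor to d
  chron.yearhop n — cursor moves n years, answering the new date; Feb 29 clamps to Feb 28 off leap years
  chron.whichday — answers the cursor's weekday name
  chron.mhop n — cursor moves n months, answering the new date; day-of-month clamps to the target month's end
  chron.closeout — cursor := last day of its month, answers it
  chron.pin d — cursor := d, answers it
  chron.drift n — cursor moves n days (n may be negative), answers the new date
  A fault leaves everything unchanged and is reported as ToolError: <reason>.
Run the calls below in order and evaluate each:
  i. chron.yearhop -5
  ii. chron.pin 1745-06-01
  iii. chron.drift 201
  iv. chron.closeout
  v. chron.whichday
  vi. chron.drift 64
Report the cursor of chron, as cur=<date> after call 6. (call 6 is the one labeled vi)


Answer: cur=1746-03-05

Derivation:
Using chron.yearhop using n→-5, and see 2083-07-06.
Invoking chron.pin using d→1745-06-01, which returns 1745-06-01.
Calling chron.drift using n→201: 1745-12-19.
Next I call chron.closeout, and get 1745-12-31.
Then chron.whichday, giving Friday.
I invoke chron.drift using n→64, and observe 1746-03-05.


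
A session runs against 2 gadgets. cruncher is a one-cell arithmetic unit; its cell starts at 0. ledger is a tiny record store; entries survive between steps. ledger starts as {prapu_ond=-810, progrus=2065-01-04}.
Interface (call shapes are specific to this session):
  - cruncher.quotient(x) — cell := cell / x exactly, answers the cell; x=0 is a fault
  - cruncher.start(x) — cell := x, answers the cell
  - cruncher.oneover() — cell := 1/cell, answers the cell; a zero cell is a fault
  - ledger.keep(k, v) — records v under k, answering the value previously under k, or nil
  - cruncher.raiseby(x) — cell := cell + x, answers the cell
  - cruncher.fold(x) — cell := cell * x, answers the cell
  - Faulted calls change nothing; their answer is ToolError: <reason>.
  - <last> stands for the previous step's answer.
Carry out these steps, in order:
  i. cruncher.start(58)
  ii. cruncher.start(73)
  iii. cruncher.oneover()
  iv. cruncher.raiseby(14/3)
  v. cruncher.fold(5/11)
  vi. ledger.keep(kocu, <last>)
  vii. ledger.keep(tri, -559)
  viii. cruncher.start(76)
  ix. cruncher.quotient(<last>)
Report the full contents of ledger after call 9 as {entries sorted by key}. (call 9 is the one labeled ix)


// start(x: 58) => 58
// start(x: 73) => 73
// oneover() => 1/73
// raiseby(x: 14/3) => 1025/219
// fold(x: 5/11) => 5125/2409
// keep(k: kocu, v: <last>) => nil
// keep(k: tri, v: -559) => nil
// start(x: 76) => 76
// quotient(x: <last>) => 1

Answer: {kocu=5125/2409, prapu_ond=-810, progrus=2065-01-04, tri=-559}


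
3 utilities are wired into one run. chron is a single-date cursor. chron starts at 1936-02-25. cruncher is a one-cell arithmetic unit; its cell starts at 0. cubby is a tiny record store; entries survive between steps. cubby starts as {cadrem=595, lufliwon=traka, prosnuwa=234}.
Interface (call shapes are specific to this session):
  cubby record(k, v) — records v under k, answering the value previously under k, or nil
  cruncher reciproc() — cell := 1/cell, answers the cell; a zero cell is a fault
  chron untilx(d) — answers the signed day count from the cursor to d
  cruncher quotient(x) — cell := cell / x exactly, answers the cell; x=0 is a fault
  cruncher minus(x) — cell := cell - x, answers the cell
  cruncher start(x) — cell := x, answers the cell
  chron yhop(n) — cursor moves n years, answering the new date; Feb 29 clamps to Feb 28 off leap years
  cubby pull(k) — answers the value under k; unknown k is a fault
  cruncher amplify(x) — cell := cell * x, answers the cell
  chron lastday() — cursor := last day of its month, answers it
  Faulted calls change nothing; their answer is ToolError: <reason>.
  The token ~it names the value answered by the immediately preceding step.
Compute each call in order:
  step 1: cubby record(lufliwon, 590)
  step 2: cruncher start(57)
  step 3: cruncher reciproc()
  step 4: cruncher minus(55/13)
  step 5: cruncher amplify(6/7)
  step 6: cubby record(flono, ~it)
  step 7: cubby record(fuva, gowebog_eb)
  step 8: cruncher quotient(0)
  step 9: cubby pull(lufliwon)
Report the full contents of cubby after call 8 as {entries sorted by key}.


I run cubby record with k=lufliwon, v=590, → traka.
I run cruncher start with x=57, — result: 57.
Invoking cruncher reciproc(), which returns 1/57.
Then cruncher minus with x=55/13: -3122/741.
Invoking cruncher amplify with x=6/7, yielding -892/247.
I run cubby record with k=flono, v=~it: nil.
I invoke cubby record with k=fuva, v=gowebog_eb, → nil.
Then cruncher quotient with x=0, → ToolError: division by zero.
I use cubby pull with k=lufliwon, — result: 590.

Answer: {cadrem=595, flono=-892/247, fuva=gowebog_eb, lufliwon=590, prosnuwa=234}


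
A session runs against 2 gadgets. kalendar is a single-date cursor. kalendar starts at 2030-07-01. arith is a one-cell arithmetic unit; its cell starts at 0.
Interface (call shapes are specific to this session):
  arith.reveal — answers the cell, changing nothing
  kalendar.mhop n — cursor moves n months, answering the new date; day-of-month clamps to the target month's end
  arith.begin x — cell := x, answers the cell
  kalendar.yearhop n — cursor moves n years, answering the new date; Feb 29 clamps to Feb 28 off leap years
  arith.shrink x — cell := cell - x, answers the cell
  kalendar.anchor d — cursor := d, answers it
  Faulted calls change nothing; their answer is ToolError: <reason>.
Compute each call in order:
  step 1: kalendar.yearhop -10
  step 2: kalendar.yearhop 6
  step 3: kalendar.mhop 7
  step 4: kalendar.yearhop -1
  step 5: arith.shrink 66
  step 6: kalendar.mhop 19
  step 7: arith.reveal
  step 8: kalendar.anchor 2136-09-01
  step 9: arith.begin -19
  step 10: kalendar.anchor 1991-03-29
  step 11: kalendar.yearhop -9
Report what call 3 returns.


Then yearhop with n→-10, and observe 2020-07-01.
Now I run yearhop with n→6, and observe 2026-07-01.
Next I call mhop with n→7, → 2027-02-01.
I invoke yearhop with n→-1: 2026-02-01.
I invoke shrink with x→66, yielding -66.
I try mhop with n→19, yielding 2027-09-01.
Now I run reveal(), → -66.
Invoking anchor with d→2136-09-01, — result: 2136-09-01.
I try begin with x→-19, yielding -19.
Now I run anchor with d→1991-03-29, and observe 1991-03-29.
I use yearhop with n→-9, and observe 1982-03-29.

Answer: 2027-02-01


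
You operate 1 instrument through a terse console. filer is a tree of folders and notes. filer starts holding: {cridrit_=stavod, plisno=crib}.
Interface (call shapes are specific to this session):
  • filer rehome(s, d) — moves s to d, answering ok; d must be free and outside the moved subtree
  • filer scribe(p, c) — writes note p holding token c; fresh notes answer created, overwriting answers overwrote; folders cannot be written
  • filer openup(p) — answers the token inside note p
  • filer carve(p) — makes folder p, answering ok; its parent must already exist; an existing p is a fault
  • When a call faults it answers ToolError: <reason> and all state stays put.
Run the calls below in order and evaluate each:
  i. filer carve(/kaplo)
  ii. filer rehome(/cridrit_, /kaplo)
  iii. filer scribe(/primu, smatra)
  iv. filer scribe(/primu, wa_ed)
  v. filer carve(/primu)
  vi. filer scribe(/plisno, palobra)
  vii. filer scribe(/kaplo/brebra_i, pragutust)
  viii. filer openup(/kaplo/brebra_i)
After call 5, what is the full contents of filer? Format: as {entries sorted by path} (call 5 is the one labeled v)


→ filer carve(p: /kaplo)
← ok
→ filer rehome(s: /cridrit_, d: /kaplo)
← ToolError: exists
→ filer scribe(p: /primu, c: smatra)
← created
→ filer scribe(p: /primu, c: wa_ed)
← overwrote
→ filer carve(p: /primu)
← ToolError: exists
→ filer scribe(p: /plisno, c: palobra)
← overwrote
→ filer scribe(p: /kaplo/brebra_i, c: pragutust)
← created
→ filer openup(p: /kaplo/brebra_i)
← pragutust

Answer: {cridrit_=stavod, kaplo/, plisno=crib, primu=wa_ed}


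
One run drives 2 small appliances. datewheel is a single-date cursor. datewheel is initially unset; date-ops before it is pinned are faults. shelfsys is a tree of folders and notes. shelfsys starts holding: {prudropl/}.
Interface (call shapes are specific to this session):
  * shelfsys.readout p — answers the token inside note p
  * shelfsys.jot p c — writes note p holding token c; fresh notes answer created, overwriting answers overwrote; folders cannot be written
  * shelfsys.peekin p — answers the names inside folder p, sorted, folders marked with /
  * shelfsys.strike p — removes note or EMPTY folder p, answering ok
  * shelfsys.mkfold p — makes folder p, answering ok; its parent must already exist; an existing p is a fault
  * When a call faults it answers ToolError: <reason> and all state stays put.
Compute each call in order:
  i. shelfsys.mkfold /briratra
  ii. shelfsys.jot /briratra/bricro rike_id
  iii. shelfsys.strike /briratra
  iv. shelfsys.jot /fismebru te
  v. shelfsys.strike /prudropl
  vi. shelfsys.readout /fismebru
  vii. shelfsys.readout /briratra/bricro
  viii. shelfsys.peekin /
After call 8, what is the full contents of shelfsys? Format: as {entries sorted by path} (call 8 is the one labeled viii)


Answer: {briratra/, briratra/bricro=rike_id, fismebru=te}

Derivation:
% 1. shelfsys.mkfold(p: /briratra) ~> ok
% 2. shelfsys.jot(p: /briratra/bricro, c: rike_id) ~> created
% 3. shelfsys.strike(p: /briratra) ~> ToolError: not empty
% 4. shelfsys.jot(p: /fismebru, c: te) ~> created
% 5. shelfsys.strike(p: /prudropl) ~> ok
% 6. shelfsys.readout(p: /fismebru) ~> te
% 7. shelfsys.readout(p: /briratra/bricro) ~> rike_id
% 8. shelfsys.peekin(p: /) ~> [briratra/, fismebru]


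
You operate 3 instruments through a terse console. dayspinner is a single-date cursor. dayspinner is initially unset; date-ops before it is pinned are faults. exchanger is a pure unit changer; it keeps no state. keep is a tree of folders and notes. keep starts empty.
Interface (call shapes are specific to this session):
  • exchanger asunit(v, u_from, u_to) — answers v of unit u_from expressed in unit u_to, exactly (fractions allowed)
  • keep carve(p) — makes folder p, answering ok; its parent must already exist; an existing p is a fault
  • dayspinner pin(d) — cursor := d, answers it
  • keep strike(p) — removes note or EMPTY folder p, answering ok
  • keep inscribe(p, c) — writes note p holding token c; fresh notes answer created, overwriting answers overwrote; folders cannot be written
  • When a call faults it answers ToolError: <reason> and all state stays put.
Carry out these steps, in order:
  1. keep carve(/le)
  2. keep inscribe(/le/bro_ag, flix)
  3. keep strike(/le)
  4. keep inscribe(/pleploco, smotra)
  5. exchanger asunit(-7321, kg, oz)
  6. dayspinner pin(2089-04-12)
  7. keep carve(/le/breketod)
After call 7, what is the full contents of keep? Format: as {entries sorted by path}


CALL keep carve[p=/le]
RET  ok
CALL keep inscribe[p=/le/bro_ag; c=flix]
RET  created
CALL keep strike[p=/le]
RET  ToolError: not empty
CALL keep inscribe[p=/pleploco; c=smotra]
RET  created
CALL exchanger asunit[v=-7321; u_from=kg; u_to=oz]
RET  -11713600000000/45359237
CALL dayspinner pin[d=2089-04-12]
RET  2089-04-12
CALL keep carve[p=/le/breketod]
RET  ok

Answer: {le/, le/breketod/, le/bro_ag=flix, pleploco=smotra}


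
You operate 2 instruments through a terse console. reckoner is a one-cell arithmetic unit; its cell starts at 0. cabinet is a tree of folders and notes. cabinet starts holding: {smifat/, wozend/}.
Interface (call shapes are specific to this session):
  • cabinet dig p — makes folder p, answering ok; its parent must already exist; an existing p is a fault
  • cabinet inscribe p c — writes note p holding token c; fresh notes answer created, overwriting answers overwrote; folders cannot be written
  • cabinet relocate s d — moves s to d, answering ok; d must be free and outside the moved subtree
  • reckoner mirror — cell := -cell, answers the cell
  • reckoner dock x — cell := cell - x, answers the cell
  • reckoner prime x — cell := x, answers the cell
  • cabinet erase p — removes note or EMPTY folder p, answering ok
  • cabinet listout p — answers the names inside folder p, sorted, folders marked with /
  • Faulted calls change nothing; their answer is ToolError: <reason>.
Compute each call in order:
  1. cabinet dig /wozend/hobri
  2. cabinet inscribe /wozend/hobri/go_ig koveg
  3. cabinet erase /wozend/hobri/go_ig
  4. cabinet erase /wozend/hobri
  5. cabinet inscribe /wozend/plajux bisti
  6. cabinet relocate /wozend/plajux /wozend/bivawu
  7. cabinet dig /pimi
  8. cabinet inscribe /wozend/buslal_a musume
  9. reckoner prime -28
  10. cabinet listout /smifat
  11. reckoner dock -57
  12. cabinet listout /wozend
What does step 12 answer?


Answer: [bivawu, buslal_a]

Derivation:
Step: cabinet dig[p='/wozend/hobri']
Result: ok
Step: cabinet inscribe[p='/wozend/hobri/go_ig'; c='koveg']
Result: created
Step: cabinet erase[p='/wozend/hobri/go_ig']
Result: ok
Step: cabinet erase[p='/wozend/hobri']
Result: ok
Step: cabinet inscribe[p='/wozend/plajux'; c='bisti']
Result: created
Step: cabinet relocate[s='/wozend/plajux'; d='/wozend/bivawu']
Result: ok
Step: cabinet dig[p='/pimi']
Result: ok
Step: cabinet inscribe[p='/wozend/buslal_a'; c='musume']
Result: created
Step: reckoner prime[x='-28']
Result: -28
Step: cabinet listout[p='/smifat']
Result: []
Step: reckoner dock[x='-57']
Result: 29
Step: cabinet listout[p='/wozend']
Result: [bivawu, buslal_a]


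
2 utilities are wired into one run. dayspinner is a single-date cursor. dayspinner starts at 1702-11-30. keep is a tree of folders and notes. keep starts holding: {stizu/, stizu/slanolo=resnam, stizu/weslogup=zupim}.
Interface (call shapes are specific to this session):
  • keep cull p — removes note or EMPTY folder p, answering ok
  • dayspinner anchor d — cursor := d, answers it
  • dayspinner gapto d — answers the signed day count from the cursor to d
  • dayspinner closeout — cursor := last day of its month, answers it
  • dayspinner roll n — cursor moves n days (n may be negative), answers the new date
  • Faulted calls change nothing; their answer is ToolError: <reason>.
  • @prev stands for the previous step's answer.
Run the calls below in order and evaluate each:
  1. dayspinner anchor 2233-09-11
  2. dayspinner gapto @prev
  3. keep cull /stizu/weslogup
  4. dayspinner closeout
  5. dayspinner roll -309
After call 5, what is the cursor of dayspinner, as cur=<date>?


-> dayspinner anchor(d: 2233-09-11)
<- 2233-09-11
-> dayspinner gapto(d: @prev)
<- 0
-> keep cull(p: /stizu/weslogup)
<- ok
-> dayspinner closeout()
<- 2233-09-30
-> dayspinner roll(n: -309)
<- 2232-11-25

Answer: cur=2232-11-25


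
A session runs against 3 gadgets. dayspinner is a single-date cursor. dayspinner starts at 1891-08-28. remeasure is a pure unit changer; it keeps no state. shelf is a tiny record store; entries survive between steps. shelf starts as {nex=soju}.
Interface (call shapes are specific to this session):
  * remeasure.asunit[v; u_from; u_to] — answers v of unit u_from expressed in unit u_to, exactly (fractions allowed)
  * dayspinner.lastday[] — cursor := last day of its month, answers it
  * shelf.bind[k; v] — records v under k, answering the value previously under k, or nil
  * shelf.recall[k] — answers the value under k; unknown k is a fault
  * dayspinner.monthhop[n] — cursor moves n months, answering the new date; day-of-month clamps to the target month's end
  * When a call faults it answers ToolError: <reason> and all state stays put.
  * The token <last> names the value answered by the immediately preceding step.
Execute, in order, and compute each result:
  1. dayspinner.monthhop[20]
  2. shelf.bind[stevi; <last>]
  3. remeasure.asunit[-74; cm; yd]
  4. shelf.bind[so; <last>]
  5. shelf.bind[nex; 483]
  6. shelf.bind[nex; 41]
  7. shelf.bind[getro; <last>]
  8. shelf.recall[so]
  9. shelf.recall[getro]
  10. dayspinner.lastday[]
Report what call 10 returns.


Do: dayspinner.monthhop[n: 20]
See: 1893-04-28
Do: shelf.bind[k: stevi; v: <last>]
See: nil
Do: remeasure.asunit[v: -74; u_from: cm; u_to: yd]
See: -925/1143
Do: shelf.bind[k: so; v: <last>]
See: nil
Do: shelf.bind[k: nex; v: 483]
See: soju
Do: shelf.bind[k: nex; v: 41]
See: 483
Do: shelf.bind[k: getro; v: <last>]
See: nil
Do: shelf.recall[k: so]
See: -925/1143
Do: shelf.recall[k: getro]
See: 483
Do: dayspinner.lastday[]
See: 1893-04-30

Answer: 1893-04-30


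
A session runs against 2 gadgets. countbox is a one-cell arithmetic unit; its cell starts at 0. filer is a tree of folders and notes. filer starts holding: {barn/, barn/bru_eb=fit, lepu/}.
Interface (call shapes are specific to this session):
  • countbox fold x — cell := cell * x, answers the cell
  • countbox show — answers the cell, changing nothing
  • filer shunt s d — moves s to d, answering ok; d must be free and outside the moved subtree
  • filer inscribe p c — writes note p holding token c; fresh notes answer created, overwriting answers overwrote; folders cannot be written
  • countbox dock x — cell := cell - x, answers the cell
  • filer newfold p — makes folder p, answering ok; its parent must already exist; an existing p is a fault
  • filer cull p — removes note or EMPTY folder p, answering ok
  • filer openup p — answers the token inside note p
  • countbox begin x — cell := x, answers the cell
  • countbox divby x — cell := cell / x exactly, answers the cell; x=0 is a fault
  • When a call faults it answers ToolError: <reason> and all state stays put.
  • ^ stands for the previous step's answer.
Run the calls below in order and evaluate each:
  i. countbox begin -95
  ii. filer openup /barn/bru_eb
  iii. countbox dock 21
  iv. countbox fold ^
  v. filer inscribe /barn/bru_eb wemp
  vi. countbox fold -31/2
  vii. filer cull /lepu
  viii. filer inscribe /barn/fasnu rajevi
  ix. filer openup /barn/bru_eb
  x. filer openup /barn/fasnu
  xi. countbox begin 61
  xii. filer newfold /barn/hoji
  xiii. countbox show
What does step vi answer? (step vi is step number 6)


>>> countbox begin x→-95
= -95
>>> filer openup p→/barn/bru_eb
= fit
>>> countbox dock x→21
= -116
>>> countbox fold x→^
= 13456
>>> filer inscribe p→/barn/bru_eb c→wemp
= overwrote
>>> countbox fold x→-31/2
= -208568
>>> filer cull p→/lepu
= ok
>>> filer inscribe p→/barn/fasnu c→rajevi
= created
>>> filer openup p→/barn/bru_eb
= wemp
>>> filer openup p→/barn/fasnu
= rajevi
>>> countbox begin x→61
= 61
>>> filer newfold p→/barn/hoji
= ok
>>> countbox show
= 61

Answer: -208568


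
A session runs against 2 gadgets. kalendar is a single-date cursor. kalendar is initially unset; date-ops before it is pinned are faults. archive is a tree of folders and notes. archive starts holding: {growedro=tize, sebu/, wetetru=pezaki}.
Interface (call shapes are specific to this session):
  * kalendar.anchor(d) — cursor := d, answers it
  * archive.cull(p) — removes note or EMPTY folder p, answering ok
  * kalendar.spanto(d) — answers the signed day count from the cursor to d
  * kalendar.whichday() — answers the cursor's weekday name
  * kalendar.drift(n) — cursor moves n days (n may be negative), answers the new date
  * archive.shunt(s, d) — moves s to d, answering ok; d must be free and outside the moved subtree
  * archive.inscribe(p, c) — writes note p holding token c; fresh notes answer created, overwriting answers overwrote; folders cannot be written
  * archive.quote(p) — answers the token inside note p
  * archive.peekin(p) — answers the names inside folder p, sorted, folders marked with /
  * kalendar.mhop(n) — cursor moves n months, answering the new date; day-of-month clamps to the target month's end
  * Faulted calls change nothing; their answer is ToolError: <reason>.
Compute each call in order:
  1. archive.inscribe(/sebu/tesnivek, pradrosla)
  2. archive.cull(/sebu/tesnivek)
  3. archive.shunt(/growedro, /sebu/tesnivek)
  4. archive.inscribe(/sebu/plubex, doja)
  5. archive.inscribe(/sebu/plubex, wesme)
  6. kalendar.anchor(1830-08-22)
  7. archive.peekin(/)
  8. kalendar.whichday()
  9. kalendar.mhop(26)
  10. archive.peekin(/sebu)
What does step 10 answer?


% inscribe /sebu/tesnivek pradrosla
[out] created
% cull /sebu/tesnivek
[out] ok
% shunt /growedro /sebu/tesnivek
[out] ok
% inscribe /sebu/plubex doja
[out] created
% inscribe /sebu/plubex wesme
[out] overwrote
% anchor 1830-08-22
[out] 1830-08-22
% peekin /
[out] [sebu/, wetetru]
% whichday
[out] Sunday
% mhop 26
[out] 1832-10-22
% peekin /sebu
[out] [plubex, tesnivek]

Answer: [plubex, tesnivek]
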